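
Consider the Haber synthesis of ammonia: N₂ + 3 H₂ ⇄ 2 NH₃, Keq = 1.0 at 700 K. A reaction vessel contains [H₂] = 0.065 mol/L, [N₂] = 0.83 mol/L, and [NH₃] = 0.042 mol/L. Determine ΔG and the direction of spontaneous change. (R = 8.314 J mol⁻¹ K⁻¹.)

Q = [NH₃]² / ([N₂]·[H₂]³) = (0.042)² / ((0.83)·(0.065)³) = 7.74
ΔG = RT ln(Q/Keq) = (8.314 J mol⁻¹ K⁻¹)(700 K) × ln(7.74/1.0)
   = (5.820 kJ/mol)(2.046) = 11.9 kJ/mol
ΔG > 0, so the forward reaction is non-spontaneous (proceeds in reverse).

ΔG = 11.9 kJ/mol; the forward reaction is non-spontaneous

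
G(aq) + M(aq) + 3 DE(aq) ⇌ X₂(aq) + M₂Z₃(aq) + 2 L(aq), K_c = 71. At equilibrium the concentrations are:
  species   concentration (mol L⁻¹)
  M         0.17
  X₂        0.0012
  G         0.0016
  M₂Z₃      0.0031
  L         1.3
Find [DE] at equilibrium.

At equilibrium, K_c = [X₂]·[M₂Z₃]·[L]² / ([G]·[M]·[DE]³) = 71.
(0.0012)·(0.0031)·(1.3)² / ((0.0016)·(0.17)·([DE])³) = 71
[DE]³ = 3.26e-4 ⇒ [DE] = 0.069 mol L⁻¹

[DE] = 0.069 mol L⁻¹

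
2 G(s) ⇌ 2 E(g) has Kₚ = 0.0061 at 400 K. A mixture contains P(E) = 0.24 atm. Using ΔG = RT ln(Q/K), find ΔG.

ΔG = 7.47 kJ/mol

(G is a pure solid — omitted from Qₚ.)
Qₚ = P(E)² = (0.24)² = 0.0576
ΔG = RT ln(Qₚ/Kₚ) = (8.314 J mol⁻¹ K⁻¹)(400 K) × ln(0.0576/0.0061)
   = (3.326 kJ/mol)(2.245) = 7.47 kJ/mol
ΔG > 0, so the forward reaction is non-spontaneous (proceeds in reverse).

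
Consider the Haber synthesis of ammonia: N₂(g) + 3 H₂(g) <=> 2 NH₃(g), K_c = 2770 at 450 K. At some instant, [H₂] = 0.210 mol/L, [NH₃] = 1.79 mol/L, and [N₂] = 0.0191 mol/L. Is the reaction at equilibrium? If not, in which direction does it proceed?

to the left

Q_c = [NH₃]² / ([N₂]·[H₂]³) = (1.79)² / ((0.0191)·(0.210)³) = 18100
Q_c = 18100 > K_c = 2770, so the reverse reaction proceeds.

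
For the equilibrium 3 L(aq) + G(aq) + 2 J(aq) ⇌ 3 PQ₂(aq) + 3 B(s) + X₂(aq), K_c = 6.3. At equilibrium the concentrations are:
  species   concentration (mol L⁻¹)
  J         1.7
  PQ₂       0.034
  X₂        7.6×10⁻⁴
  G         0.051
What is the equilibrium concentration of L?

(B is a pure solid — omitted from K_c.)
At equilibrium, K_c = [PQ₂]³·[X₂] / ([L]³·[G]·[J]²) = 6.3.
(0.034)³·(7.6×10⁻⁴) / (([L])³·(0.051)·(1.7)²) = 6.3
[L]³ = 3.22×10⁻⁸ ⇒ [L] = 0.0032 mol L⁻¹

[L] = 0.0032 mol L⁻¹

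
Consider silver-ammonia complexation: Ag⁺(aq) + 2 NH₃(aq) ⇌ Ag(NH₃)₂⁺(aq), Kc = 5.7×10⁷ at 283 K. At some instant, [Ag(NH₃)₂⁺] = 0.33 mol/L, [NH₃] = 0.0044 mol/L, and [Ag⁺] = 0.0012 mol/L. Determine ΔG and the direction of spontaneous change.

Qc = [Ag(NH₃)₂⁺] / ([Ag⁺]·[NH₃]²) = (0.33) / ((0.0012)·(0.0044)²) = 1.42×10⁷
ΔG = RT ln(Qc/Kc) = (8.314 J mol⁻¹ K⁻¹)(283 K) × ln(1.42×10⁷/5.7×10⁷)
   = (2.353 kJ/mol)(-1.390) = -3.27 kJ/mol
ΔG < 0, so the forward reaction is spontaneous (proceeds forward).

ΔG = -3.27 kJ/mol; the forward reaction is spontaneous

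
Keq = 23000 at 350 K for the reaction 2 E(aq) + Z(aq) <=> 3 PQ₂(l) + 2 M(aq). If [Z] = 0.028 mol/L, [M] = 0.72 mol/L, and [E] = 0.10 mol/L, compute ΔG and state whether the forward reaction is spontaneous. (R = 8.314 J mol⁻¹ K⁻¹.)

ΔG = -7.33 kJ/mol; the forward reaction is spontaneous

(PQ₂ is a pure liquid — omitted from Q.)
Q = [M]² / ([E]²·[Z]) = (0.72)² / ((0.10)²·(0.028)) = 1850
ΔG = RT ln(Q/Keq) = (8.314 J mol⁻¹ K⁻¹)(350 K) × ln(1850/23000)
   = (2.910 kJ/mol)(-2.520) = -7.33 kJ/mol
ΔG < 0, so the forward reaction is spontaneous (proceeds forward).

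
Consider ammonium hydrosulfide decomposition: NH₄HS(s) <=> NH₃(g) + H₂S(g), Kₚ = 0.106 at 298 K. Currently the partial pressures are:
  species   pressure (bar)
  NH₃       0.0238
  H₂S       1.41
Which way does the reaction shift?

toward products

(NH₄HS is a pure solid — omitted from Qₚ.)
Qₚ = P(NH₃)·P(H₂S) = (0.0238)·(1.41) = 0.0336
Qₚ = 0.0336 < Kₚ = 0.106, so the forward reaction proceeds.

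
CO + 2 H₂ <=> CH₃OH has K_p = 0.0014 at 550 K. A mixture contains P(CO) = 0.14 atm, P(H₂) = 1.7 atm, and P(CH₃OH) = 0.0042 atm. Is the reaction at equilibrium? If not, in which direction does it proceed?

Q_p = P(CH₃OH) / (P(CO)·P(H₂)²) = (0.0042) / ((0.14)·(1.7)²) = 0.010
Q_p = 0.010 > K_p = 0.0014, so the reverse reaction proceeds.

to the left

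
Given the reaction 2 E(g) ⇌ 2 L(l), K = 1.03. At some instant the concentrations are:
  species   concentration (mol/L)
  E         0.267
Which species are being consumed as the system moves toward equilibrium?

(L is a pure liquid — omitted from Q.)
Q = 1 / [E]² = 1 / (0.267)² = 14.0
Q = 14.0 > K = 1.03: net reverse reaction.

L (products)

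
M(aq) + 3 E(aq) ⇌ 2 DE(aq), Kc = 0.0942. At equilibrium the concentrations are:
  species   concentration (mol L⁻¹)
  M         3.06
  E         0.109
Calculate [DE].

At equilibrium, Kc = [DE]² / ([M]·[E]³) = 0.0942.
([DE])² / ((3.06)·(0.109)³) = 0.0942
[DE]² = 3.73×10⁻⁴ ⇒ [DE] = 0.0193 mol L⁻¹

[DE] = 0.0193 mol L⁻¹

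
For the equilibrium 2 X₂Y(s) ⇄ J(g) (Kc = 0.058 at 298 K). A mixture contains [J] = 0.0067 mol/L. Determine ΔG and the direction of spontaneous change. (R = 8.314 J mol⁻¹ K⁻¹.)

ΔG = -5.35 kJ/mol; the forward reaction is spontaneous

(X₂Y is a pure solid — omitted from Qc.)
Qc = [J] = 0.00670
ΔG = RT ln(Qc/Kc) = (8.314 J mol⁻¹ K⁻¹)(298 K) × ln(0.00670/0.058)
   = (2.478 kJ/mol)(-2.158) = -5.35 kJ/mol
ΔG < 0, so the forward reaction is spontaneous (proceeds forward).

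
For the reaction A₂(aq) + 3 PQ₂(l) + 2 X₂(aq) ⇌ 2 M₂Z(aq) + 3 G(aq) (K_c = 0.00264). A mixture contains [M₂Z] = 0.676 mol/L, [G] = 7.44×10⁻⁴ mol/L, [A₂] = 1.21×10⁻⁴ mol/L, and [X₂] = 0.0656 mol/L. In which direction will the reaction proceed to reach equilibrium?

(PQ₂ is a pure liquid — omitted from Q_c.)
Q_c = [M₂Z]²·[G]³ / ([A₂]·[X₂]²) = (0.676)²·(7.44×10⁻⁴)³ / ((1.21×10⁻⁴)·(0.0656)²) = 3.61×10⁻⁴
Q_c = 3.61×10⁻⁴ < K_c = 0.00264, so the forward reaction proceeds.

forward (toward products)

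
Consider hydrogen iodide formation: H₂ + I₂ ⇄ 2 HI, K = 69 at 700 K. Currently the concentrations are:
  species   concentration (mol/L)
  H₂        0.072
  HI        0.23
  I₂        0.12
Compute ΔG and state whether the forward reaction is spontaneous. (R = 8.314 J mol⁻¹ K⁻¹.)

ΔG = -14.1 kJ/mol; the forward reaction is spontaneous

Q = [HI]² / ([H₂]·[I₂]) = (0.23)² / ((0.072)·(0.12)) = 6.12
ΔG = RT ln(Q/K) = (8.314 J mol⁻¹ K⁻¹)(700 K) × ln(6.12/69)
   = (5.820 kJ/mol)(-2.423) = -14.1 kJ/mol
ΔG < 0, so the forward reaction is spontaneous (proceeds forward).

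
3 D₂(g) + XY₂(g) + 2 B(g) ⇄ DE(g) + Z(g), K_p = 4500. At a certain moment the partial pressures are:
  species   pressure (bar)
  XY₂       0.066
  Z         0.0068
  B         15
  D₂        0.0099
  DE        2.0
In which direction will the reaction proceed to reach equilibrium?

Q_p = P(DE)·P(Z) / (P(D₂)³·P(XY₂)·P(B)²) = (2.0)·(0.0068) / ((0.0099)³·(0.066)·(15)²) = 940
Q_p = 940 < K_p = 4500, so the forward reaction proceeds.

to the right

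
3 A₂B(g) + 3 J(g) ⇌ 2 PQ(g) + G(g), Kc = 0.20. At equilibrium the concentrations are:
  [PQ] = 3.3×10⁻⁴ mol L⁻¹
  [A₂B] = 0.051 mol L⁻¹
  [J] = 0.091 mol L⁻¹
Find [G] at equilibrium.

[G] = 0.18 mol L⁻¹

At equilibrium, Kc = [PQ]²·[G] / ([A₂B]³·[J]³) = 0.20.
(3.3×10⁻⁴)²·([G]) / ((0.051)³·(0.091)³) = 0.20
[G] = 0.184 = 0.18 mol L⁻¹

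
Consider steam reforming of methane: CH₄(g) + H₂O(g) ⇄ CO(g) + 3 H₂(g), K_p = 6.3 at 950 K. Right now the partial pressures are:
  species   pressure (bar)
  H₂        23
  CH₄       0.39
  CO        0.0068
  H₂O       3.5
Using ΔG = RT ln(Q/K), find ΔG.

ΔG = 17.9 kJ/mol

Q_p = P(CO)·P(H₂)³ / (P(CH₄)·P(H₂O)) = (0.0068)·(23)³ / ((0.39)·(3.5)) = 60.6
ΔG = RT ln(Q_p/K_p) = (8.314 J mol⁻¹ K⁻¹)(950 K) × ln(60.6/6.3)
   = (7.898 kJ/mol)(2.264) = 17.9 kJ/mol
ΔG > 0, so the forward reaction is non-spontaneous (proceeds in reverse).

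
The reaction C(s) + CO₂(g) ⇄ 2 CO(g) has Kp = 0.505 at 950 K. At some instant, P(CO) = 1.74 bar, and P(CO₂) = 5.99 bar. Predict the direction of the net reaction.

at equilibrium

(C is a pure solid — omitted from Qp.)
Qp = P(CO)² / P(CO₂) = (1.74)² / (5.99) = 0.505
Qp = 0.505 = Kp, so the system is already at equilibrium.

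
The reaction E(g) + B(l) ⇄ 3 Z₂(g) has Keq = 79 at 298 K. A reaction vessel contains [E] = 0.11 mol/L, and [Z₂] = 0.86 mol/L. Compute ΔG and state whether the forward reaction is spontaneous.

ΔG = -6.48 kJ/mol; the forward reaction is spontaneous

(B is a pure liquid — omitted from Q.)
Q = [Z₂]³ / [E] = (0.86)³ / (0.11) = 5.78
ΔG = RT ln(Q/Keq) = (8.314 J mol⁻¹ K⁻¹)(298 K) × ln(5.78/79)
   = (2.478 kJ/mol)(-2.615) = -6.48 kJ/mol
ΔG < 0, so the forward reaction is spontaneous (proceeds forward).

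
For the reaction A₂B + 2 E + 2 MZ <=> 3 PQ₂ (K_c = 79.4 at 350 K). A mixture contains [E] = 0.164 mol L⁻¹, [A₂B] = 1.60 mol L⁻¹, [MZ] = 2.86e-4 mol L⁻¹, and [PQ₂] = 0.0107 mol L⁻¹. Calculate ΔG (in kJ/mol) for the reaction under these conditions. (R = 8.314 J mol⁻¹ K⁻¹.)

Q_c = [PQ₂]³ / ([A₂B]·[E]²·[MZ]²) = (0.0107)³ / ((1.60)·(0.164)²·(2.86e-4)²) = 348
ΔG = RT ln(Q_c/K_c) = (8.314 J mol⁻¹ K⁻¹)(350 K) × ln(348/79.4)
   = (2.910 kJ/mol)(1.478) = 4.30 kJ/mol
ΔG > 0, so the forward reaction is non-spontaneous (proceeds in reverse).

ΔG = 4.30 kJ/mol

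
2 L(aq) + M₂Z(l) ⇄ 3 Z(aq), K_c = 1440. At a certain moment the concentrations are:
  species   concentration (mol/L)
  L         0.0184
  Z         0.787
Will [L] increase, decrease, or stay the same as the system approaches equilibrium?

stay the same

(M₂Z is a pure liquid — omitted from Q_c.)
Q_c = [Z]³ / [L]² = (0.787)³ / (0.0184)² = 1440
Q_c = 1440 = K_c; the system is at equilibrium.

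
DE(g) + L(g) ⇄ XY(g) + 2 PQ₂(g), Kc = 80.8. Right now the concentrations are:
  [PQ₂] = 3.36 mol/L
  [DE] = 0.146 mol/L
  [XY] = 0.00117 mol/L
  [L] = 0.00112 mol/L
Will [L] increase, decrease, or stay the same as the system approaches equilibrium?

Qc = [XY]·[PQ₂]² / ([DE]·[L]) = (0.00117)·(3.36)² / ((0.146)·(0.00112)) = 80.8
Qc = 80.8 = Kc; the system is at equilibrium.

stay the same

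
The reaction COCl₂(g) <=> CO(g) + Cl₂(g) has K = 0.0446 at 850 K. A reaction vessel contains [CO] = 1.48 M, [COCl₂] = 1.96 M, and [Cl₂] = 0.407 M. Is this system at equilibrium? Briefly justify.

no; Q > K, reaction proceeds in reverse

Q = [CO]·[Cl₂] / [COCl₂] = (1.48)·(0.407) / (1.96) = 0.307
Q = 0.307 > K = 0.0446: net reverse reaction.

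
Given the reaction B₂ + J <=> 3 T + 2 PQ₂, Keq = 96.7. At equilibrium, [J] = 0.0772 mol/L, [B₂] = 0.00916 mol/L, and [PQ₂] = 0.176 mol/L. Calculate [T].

At equilibrium, Keq = [T]³·[PQ₂]² / ([B₂]·[J]) = 96.7.
([T])³·(0.176)² / ((0.00916)·(0.0772)) = 96.7
[T]³ = 2.21 ⇒ [T] = 1.30 mol/L

[T] = 1.30 mol/L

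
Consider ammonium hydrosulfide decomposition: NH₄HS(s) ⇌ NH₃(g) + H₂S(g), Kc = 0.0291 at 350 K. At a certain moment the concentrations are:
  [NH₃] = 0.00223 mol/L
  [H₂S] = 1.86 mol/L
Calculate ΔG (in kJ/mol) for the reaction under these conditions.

ΔG = -5.67 kJ/mol

(NH₄HS is a pure solid — omitted from Qc.)
Qc = [NH₃]·[H₂S] = (0.00223)·(1.86) = 0.00415
ΔG = RT ln(Qc/Kc) = (8.314 J mol⁻¹ K⁻¹)(350 K) × ln(0.00415/0.0291)
   = (2.910 kJ/mol)(-1.948) = -5.67 kJ/mol
ΔG < 0, so the forward reaction is spontaneous (proceeds forward).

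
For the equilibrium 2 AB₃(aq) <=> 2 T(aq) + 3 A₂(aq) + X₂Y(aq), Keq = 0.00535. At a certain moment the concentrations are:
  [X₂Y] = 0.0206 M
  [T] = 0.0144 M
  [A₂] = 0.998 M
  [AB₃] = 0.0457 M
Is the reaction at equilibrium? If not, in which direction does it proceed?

to the right

Q = [T]²·[A₂]³·[X₂Y] / [AB₃]² = (0.0144)²·(0.998)³·(0.0206) / (0.0457)² = 0.00203
Q = 0.00203 < Keq = 0.00535, so the forward reaction proceeds.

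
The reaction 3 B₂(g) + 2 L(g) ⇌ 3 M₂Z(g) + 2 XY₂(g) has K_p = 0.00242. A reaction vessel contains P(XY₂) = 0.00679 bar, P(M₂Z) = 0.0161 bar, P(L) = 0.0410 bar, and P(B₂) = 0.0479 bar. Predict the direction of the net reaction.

Q_p = P(M₂Z)³·P(XY₂)² / (P(B₂)³·P(L)²) = (0.0161)³·(0.00679)² / ((0.0479)³·(0.0410)²) = 0.00104
Q_p = 0.00104 < K_p = 0.00242, so the forward reaction proceeds.

forward (toward products)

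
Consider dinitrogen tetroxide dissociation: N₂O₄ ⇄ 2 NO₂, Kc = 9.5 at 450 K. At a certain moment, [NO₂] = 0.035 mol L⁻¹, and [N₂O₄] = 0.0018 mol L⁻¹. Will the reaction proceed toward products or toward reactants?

toward products

Qc = [NO₂]² / [N₂O₄] = (0.035)² / (0.0018) = 0.68
Qc = 0.68 < Kc = 9.5, so the forward reaction proceeds.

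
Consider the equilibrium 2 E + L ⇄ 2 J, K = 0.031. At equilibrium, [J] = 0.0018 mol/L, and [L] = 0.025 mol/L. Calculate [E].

At equilibrium, K = [J]² / ([E]²·[L]) = 0.031.
(0.0018)² / (([E])²·(0.025)) = 0.031
[E]² = 0.00418 ⇒ [E] = 0.065 mol/L

[E] = 0.065 mol/L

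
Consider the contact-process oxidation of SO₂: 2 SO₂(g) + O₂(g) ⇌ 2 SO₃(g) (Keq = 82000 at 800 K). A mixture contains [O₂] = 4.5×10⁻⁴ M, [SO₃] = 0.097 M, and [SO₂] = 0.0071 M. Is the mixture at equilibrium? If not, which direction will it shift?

no; Q > K, reaction proceeds in reverse

Q = [SO₃]² / ([SO₂]²·[O₂]) = (0.097)² / ((0.0071)²·(4.5×10⁻⁴)) = 4.1×10⁵
Q = 4.1×10⁵ > Keq = 82000: net reverse reaction.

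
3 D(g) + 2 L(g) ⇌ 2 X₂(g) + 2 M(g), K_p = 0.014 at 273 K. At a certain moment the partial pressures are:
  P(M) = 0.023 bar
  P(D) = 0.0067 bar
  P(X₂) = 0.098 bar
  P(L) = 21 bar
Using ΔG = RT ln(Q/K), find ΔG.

ΔG = 2.28 kJ/mol

Q_p = P(X₂)²·P(M)² / (P(D)³·P(L)²) = (0.098)²·(0.023)² / ((0.0067)³·(21)²) = 0.0383
ΔG = RT ln(Q_p/K_p) = (8.314 J mol⁻¹ K⁻¹)(273 K) × ln(0.0383/0.014)
   = (2.270 kJ/mol)(1.006) = 2.28 kJ/mol
ΔG > 0, so the forward reaction is non-spontaneous (proceeds in reverse).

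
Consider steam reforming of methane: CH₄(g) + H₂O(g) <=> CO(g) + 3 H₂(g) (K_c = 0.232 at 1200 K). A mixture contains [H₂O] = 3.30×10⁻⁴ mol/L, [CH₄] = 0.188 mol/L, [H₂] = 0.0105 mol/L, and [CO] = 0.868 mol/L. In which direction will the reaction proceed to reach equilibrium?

Q_c = [CO]·[H₂]³ / ([CH₄]·[H₂O]) = (0.868)·(0.0105)³ / ((0.188)·(3.30×10⁻⁴)) = 0.0162
Q_c = 0.0162 < K_c = 0.232, so the forward reaction proceeds.

forward (toward products)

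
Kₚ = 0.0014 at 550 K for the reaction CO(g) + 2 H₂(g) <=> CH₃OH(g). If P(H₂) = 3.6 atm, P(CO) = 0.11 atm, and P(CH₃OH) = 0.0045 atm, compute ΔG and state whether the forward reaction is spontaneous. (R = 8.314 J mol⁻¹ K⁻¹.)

ΔG = 3.72 kJ/mol; the forward reaction is non-spontaneous

Qₚ = P(CH₃OH) / (P(CO)·P(H₂)²) = (0.0045) / ((0.11)·(3.6)²) = 0.00316
ΔG = RT ln(Qₚ/Kₚ) = (8.314 J mol⁻¹ K⁻¹)(550 K) × ln(0.00316/0.0014)
   = (4.573 kJ/mol)(0.8141) = 3.72 kJ/mol
ΔG > 0, so the forward reaction is non-spontaneous (proceeds in reverse).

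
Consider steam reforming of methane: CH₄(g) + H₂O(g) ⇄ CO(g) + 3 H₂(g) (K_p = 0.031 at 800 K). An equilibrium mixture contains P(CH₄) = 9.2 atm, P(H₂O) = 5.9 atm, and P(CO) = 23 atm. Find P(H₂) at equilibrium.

P(H₂) = 0.42 atm

At equilibrium, K_p = P(CO)·P(H₂)³ / (P(CH₄)·P(H₂O)) = 0.031.
(23)·(P(H₂))³ / ((9.2)·(5.9)) = 0.031
P(H₂)³ = 0.0732 ⇒ P(H₂) = 0.42 atm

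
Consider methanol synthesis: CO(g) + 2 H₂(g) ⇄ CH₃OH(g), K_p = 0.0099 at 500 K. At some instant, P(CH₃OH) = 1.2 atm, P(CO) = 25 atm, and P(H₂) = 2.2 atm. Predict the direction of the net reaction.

Q_p = P(CH₃OH) / (P(CO)·P(H₂)²) = (1.2) / ((25)·(2.2)²) = 0.0099
Q_p = 0.0099 = K_p, so the system is already at equilibrium.

no net change (already at equilibrium)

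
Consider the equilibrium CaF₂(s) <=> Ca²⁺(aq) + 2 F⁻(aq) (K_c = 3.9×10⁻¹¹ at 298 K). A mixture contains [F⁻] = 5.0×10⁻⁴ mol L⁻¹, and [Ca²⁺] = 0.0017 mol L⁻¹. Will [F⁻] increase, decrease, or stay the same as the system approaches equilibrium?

decrease

(CaF₂ is a pure solid — omitted from Q_c.)
Q_c = [Ca²⁺]·[F⁻]² = (0.0017)·(5.0×10⁻⁴)² = 4.2×10⁻¹⁰
Q_c = 4.2×10⁻¹⁰ > K_c = 3.9×10⁻¹¹: net reverse reaction.
F⁻ is a product, so it decreases.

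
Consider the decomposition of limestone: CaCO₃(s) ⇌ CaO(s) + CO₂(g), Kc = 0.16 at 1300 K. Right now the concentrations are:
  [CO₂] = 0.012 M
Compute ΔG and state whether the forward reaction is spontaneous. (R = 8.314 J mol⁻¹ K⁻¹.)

ΔG = -28.0 kJ/mol; the forward reaction is spontaneous

(CaCO₃, CaO are pure solids — omitted from Qc.)
Qc = [CO₂] = 0.0120
ΔG = RT ln(Qc/Kc) = (8.314 J mol⁻¹ K⁻¹)(1300 K) × ln(0.0120/0.16)
   = (10.81 kJ/mol)(-2.590) = -28.0 kJ/mol
ΔG < 0, so the forward reaction is spontaneous (proceeds forward).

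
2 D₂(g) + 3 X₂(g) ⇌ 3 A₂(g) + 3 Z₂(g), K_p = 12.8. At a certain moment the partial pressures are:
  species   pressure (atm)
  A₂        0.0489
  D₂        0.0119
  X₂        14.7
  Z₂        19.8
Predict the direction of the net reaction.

Q_p = P(A₂)³·P(Z₂)³ / (P(D₂)²·P(X₂)³) = (0.0489)³·(19.8)³ / ((0.0119)²·(14.7)³) = 2.02
Q_p = 2.02 < K_p = 12.8, so the forward reaction proceeds.

to the right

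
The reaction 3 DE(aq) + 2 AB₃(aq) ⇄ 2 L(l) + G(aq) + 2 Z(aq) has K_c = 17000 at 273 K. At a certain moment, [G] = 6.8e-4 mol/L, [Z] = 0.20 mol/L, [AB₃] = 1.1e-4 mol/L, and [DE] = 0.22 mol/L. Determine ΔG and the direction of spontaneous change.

ΔG = 5.72 kJ/mol; the forward reaction is non-spontaneous

(L is a pure liquid — omitted from Q_c.)
Q_c = [G]·[Z]² / ([DE]³·[AB₃]²) = (6.8e-4)·(0.20)² / ((0.22)³·(1.1e-4)²) = 2.11e5
ΔG = RT ln(Q_c/K_c) = (8.314 J mol⁻¹ K⁻¹)(273 K) × ln(2.11e5/17000)
   = (2.270 kJ/mol)(2.519) = 5.72 kJ/mol
ΔG > 0, so the forward reaction is non-spontaneous (proceeds in reverse).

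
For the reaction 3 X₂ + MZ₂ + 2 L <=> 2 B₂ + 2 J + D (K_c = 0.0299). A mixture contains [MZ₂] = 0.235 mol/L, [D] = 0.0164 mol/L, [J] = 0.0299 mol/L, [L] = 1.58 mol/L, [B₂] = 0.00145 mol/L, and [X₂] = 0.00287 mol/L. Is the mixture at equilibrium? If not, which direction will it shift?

no; Q < K, reaction proceeds forward

Q_c = [B₂]²·[J]²·[D] / ([X₂]³·[MZ₂]·[L]²) = (0.00145)²·(0.0299)²·(0.0164) / ((0.00287)³·(0.235)·(1.58)²) = 0.00222
Q_c = 0.00222 < K_c = 0.0299: net forward reaction.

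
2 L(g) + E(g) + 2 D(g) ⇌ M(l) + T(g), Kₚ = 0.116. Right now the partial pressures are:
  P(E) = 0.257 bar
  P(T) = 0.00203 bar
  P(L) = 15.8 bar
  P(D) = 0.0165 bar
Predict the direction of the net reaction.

at equilibrium

(M is a pure liquid — omitted from Qₚ.)
Qₚ = P(T) / (P(L)²·P(E)·P(D)²) = (0.00203) / ((15.8)²·(0.257)·(0.0165)²) = 0.116
Qₚ = 0.116 = Kₚ, so the system is already at equilibrium.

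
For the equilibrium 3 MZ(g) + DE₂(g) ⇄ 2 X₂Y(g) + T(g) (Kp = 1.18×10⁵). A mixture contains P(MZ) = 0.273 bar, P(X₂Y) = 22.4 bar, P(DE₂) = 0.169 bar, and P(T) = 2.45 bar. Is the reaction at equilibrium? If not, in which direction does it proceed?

reverse (toward reactants)

Qp = P(X₂Y)²·P(T) / (P(MZ)³·P(DE₂)) = (22.4)²·(2.45) / ((0.273)³·(0.169)) = 3.58×10⁵
Qp = 3.58×10⁵ > Kp = 1.18×10⁵, so the reverse reaction proceeds.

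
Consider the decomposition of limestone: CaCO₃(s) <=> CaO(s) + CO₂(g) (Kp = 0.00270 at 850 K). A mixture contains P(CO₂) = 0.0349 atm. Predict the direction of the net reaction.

(CaCO₃, CaO are pure solids — omitted from Qp.)
Qp = P(CO₂) = 0.0349
Qp = 0.0349 > Kp = 0.00270, so the reverse reaction proceeds.

toward reactants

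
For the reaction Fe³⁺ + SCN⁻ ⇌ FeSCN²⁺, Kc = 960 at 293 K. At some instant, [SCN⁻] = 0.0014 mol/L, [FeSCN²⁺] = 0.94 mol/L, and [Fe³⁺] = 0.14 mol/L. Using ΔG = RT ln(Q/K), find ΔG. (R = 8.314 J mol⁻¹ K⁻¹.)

ΔG = 3.92 kJ/mol

Qc = [FeSCN²⁺] / ([Fe³⁺]·[SCN⁻]) = (0.94) / ((0.14)·(0.0014)) = 4800
ΔG = RT ln(Qc/Kc) = (8.314 J mol⁻¹ K⁻¹)(293 K) × ln(4800/960)
   = (2.436 kJ/mol)(1.609) = 3.92 kJ/mol
ΔG > 0, so the forward reaction is non-spontaneous (proceeds in reverse).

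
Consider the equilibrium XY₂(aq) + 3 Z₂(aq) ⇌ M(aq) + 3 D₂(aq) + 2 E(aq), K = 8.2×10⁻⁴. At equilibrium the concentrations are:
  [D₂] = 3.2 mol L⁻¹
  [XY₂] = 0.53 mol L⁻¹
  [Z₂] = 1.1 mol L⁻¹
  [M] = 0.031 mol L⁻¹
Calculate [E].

At equilibrium, K = [M]·[D₂]³·[E]² / ([XY₂]·[Z₂]³) = 8.2×10⁻⁴.
(0.031)·(3.2)³·([E])² / ((0.53)·(1.1)³) = 8.2×10⁻⁴
[E]² = 5.69×10⁻⁴ ⇒ [E] = 0.024 mol L⁻¹

[E] = 0.024 mol L⁻¹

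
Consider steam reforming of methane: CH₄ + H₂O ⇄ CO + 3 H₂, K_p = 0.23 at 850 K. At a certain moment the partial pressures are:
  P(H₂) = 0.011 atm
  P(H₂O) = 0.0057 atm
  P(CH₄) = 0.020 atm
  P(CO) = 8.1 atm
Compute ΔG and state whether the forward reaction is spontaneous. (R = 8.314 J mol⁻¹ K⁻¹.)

ΔG = -6.28 kJ/mol; the forward reaction is spontaneous

Q_p = P(CO)·P(H₂)³ / (P(CH₄)·P(H₂O)) = (8.1)·(0.011)³ / ((0.020)·(0.0057)) = 0.0946
ΔG = RT ln(Q_p/K_p) = (8.314 J mol⁻¹ K⁻¹)(850 K) × ln(0.0946/0.23)
   = (7.067 kJ/mol)(-0.8884) = -6.28 kJ/mol
ΔG < 0, so the forward reaction is spontaneous (proceeds forward).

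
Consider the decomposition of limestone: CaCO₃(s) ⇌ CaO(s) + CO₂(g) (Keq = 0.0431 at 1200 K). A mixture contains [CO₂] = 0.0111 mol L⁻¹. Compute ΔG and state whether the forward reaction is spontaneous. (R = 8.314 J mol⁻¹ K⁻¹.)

(CaCO₃, CaO are pure solids — omitted from Q.)
Q = [CO₂] = 0.0111
ΔG = RT ln(Q/Keq) = (8.314 J mol⁻¹ K⁻¹)(1200 K) × ln(0.0111/0.0431)
   = (9.977 kJ/mol)(-1.357) = -13.5 kJ/mol
ΔG < 0, so the forward reaction is spontaneous (proceeds forward).

ΔG = -13.5 kJ/mol; the forward reaction is spontaneous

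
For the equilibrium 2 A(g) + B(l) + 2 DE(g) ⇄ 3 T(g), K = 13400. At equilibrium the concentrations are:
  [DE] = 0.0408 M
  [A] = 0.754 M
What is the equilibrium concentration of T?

(B is a pure liquid — omitted from K.)
At equilibrium, K = [T]³ / ([A]²·[DE]²) = 13400.
([T])³ / ((0.754)²·(0.0408)²) = 13400
[T]³ = 12.7 ⇒ [T] = 2.33 M

[T] = 2.33 M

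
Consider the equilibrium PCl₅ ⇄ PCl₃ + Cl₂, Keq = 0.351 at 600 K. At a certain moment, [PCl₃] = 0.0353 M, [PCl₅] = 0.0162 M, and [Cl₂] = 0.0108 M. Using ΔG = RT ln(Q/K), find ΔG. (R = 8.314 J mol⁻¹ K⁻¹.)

Q = [PCl₃]·[Cl₂] / [PCl₅] = (0.0353)·(0.0108) / (0.0162) = 0.0235
ΔG = RT ln(Q/Keq) = (8.314 J mol⁻¹ K⁻¹)(600 K) × ln(0.0235/0.351)
   = (4.988 kJ/mol)(-2.704) = -13.5 kJ/mol
ΔG < 0, so the forward reaction is spontaneous (proceeds forward).

ΔG = -13.5 kJ/mol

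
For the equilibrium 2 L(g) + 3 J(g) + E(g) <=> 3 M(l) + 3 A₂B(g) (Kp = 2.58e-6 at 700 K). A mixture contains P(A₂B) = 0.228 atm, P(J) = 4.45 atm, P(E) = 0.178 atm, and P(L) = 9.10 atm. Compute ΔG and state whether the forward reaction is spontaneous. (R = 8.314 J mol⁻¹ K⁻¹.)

ΔG = 7.35 kJ/mol; the forward reaction is non-spontaneous

(M is a pure liquid — omitted from Qp.)
Qp = P(A₂B)³ / (P(L)²·P(J)³·P(E)) = (0.228)³ / ((9.10)²·(4.45)³·(0.178)) = 9.12e-6
ΔG = RT ln(Qp/Kp) = (8.314 J mol⁻¹ K⁻¹)(700 K) × ln(9.12e-6/2.58e-6)
   = (5.820 kJ/mol)(1.263) = 7.35 kJ/mol
ΔG > 0, so the forward reaction is non-spontaneous (proceeds in reverse).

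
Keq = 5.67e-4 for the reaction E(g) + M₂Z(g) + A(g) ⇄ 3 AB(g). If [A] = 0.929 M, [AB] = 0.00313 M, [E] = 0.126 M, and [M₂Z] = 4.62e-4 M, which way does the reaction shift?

at equilibrium

Q = [AB]³ / ([E]·[M₂Z]·[A]) = (0.00313)³ / ((0.126)·(4.62e-4)·(0.929)) = 5.67e-4
Q = 5.67e-4 = Keq, so the system is already at equilibrium.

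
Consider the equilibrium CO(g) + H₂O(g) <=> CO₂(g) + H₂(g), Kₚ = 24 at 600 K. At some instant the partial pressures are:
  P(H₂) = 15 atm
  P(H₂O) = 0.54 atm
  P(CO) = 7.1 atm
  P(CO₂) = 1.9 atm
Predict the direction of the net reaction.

toward products

Qₚ = P(CO₂)·P(H₂) / (P(CO)·P(H₂O)) = (1.9)·(15) / ((7.1)·(0.54)) = 7.4
Qₚ = 7.4 < Kₚ = 24, so the forward reaction proceeds.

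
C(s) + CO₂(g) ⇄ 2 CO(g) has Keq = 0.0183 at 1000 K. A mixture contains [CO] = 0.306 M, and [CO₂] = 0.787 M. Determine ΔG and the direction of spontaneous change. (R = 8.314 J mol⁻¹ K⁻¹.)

(C is a pure solid — omitted from Q.)
Q = [CO]² / [CO₂] = (0.306)² / (0.787) = 0.119
ΔG = RT ln(Q/Keq) = (8.314 J mol⁻¹ K⁻¹)(1000 K) × ln(0.119/0.0183)
   = (8.314 kJ/mol)(1.872) = 15.6 kJ/mol
ΔG > 0, so the forward reaction is non-spontaneous (proceeds in reverse).

ΔG = 15.6 kJ/mol; the forward reaction is non-spontaneous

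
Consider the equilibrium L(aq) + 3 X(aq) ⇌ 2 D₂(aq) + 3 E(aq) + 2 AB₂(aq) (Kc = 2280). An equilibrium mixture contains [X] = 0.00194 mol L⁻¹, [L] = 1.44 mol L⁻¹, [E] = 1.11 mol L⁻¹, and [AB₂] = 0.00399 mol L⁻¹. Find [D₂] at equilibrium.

[D₂] = 1.05 mol L⁻¹

At equilibrium, Kc = [D₂]²·[E]³·[AB₂]² / ([L]·[X]³) = 2280.
([D₂])²·(1.11)³·(0.00399)² / ((1.44)·(0.00194)³) = 2280
[D₂]² = 1.10 ⇒ [D₂] = 1.05 mol L⁻¹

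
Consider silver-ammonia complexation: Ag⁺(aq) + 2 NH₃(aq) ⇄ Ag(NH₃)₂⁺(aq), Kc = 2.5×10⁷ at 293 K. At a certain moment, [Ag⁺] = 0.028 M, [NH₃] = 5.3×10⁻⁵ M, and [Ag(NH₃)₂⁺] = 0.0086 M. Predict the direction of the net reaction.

toward reactants

Qc = [Ag(NH₃)₂⁺] / ([Ag⁺]·[NH₃]²) = (0.0086) / ((0.028)·(5.3×10⁻⁵)²) = 1.1×10⁸
Qc = 1.1×10⁸ > Kc = 2.5×10⁷, so the reverse reaction proceeds.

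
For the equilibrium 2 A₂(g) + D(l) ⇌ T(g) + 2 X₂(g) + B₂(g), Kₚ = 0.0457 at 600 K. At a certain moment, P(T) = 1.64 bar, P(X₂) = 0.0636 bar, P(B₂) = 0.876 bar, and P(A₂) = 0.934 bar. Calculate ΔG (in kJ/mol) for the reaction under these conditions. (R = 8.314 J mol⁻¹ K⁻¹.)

ΔG = -9.61 kJ/mol

(D is a pure liquid — omitted from Qₚ.)
Qₚ = P(T)·P(X₂)²·P(B₂) / P(A₂)² = (1.64)·(0.0636)²·(0.876) / (0.934)² = 0.00666
ΔG = RT ln(Qₚ/Kₚ) = (8.314 J mol⁻¹ K⁻¹)(600 K) × ln(0.00666/0.0457)
   = (4.988 kJ/mol)(-1.926) = -9.61 kJ/mol
ΔG < 0, so the forward reaction is spontaneous (proceeds forward).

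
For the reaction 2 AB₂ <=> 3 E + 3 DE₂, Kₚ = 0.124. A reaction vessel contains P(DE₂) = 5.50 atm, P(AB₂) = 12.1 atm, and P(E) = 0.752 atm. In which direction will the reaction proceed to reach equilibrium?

in the reverse direction

Qₚ = P(E)³·P(DE₂)³ / P(AB₂)² = (0.752)³·(5.50)³ / (12.1)² = 0.483
Qₚ = 0.483 > Kₚ = 0.124, so the reverse reaction proceeds.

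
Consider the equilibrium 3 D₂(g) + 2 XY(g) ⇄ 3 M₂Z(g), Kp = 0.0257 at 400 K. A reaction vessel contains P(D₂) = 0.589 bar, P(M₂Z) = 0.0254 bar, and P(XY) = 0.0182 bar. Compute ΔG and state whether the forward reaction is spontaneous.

ΔG = 7.46 kJ/mol; the forward reaction is non-spontaneous

Qp = P(M₂Z)³ / (P(D₂)³·P(XY)²) = (0.0254)³ / ((0.589)³·(0.0182)²) = 0.242
ΔG = RT ln(Qp/Kp) = (8.314 J mol⁻¹ K⁻¹)(400 K) × ln(0.242/0.0257)
   = (3.326 kJ/mol)(2.242) = 7.46 kJ/mol
ΔG > 0, so the forward reaction is non-spontaneous (proceeds in reverse).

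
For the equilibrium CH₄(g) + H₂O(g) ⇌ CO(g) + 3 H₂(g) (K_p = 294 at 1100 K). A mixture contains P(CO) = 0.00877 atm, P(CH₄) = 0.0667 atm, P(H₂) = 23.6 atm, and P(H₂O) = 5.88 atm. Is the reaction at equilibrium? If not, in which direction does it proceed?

no net change (already at equilibrium)

Q_p = P(CO)·P(H₂)³ / (P(CH₄)·P(H₂O)) = (0.00877)·(23.6)³ / ((0.0667)·(5.88)) = 294
Q_p = 294 = K_p, so the system is already at equilibrium.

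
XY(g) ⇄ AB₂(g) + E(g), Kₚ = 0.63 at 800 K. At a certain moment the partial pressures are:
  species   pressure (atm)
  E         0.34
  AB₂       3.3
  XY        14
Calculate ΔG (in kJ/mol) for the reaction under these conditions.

Qₚ = P(AB₂)·P(E) / P(XY) = (3.3)·(0.34) / (14) = 0.0801
ΔG = RT ln(Qₚ/Kₚ) = (8.314 J mol⁻¹ K⁻¹)(800 K) × ln(0.0801/0.63)
   = (6.651 kJ/mol)(-2.062) = -13.7 kJ/mol
ΔG < 0, so the forward reaction is spontaneous (proceeds forward).

ΔG = -13.7 kJ/mol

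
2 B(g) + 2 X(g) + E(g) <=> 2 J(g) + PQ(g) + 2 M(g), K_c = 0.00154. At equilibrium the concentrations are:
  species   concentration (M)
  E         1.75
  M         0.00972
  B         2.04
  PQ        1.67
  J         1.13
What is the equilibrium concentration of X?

[X] = 0.134 M

At equilibrium, K_c = [J]²·[PQ]·[M]² / ([B]²·[X]²·[E]) = 0.00154.
(1.13)²·(1.67)·(0.00972)² / ((2.04)²·([X])²·(1.75)) = 0.00154
[X]² = 0.0180 ⇒ [X] = 0.134 M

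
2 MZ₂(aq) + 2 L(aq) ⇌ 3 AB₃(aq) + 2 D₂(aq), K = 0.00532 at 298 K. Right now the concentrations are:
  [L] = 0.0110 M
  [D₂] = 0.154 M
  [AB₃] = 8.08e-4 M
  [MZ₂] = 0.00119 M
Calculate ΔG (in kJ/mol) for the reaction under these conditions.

Q = [AB₃]³·[D₂]² / ([MZ₂]²·[L]²) = (8.08e-4)³·(0.154)² / ((0.00119)²·(0.0110)²) = 0.0730
ΔG = RT ln(Q/K) = (8.314 J mol⁻¹ K⁻¹)(298 K) × ln(0.0730/0.00532)
   = (2.478 kJ/mol)(2.619) = 6.49 kJ/mol
ΔG > 0, so the forward reaction is non-spontaneous (proceeds in reverse).

ΔG = 6.49 kJ/mol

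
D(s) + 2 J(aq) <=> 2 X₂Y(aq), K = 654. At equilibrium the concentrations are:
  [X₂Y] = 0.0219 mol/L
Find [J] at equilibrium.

[J] = 8.56e-4 mol/L

(D is a pure solid — omitted from K.)
At equilibrium, K = [X₂Y]² / [J]² = 654.
(0.0219)² / ([J])² = 654
[J]² = 7.33e-7 ⇒ [J] = 8.56e-4 mol/L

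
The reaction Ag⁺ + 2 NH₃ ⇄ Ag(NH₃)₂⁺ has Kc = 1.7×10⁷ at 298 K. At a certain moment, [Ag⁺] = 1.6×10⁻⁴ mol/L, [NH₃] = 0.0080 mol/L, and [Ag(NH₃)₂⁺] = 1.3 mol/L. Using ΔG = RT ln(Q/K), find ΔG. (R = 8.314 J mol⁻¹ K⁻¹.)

ΔG = 4.98 kJ/mol

Qc = [Ag(NH₃)₂⁺] / ([Ag⁺]·[NH₃]²) = (1.3) / ((1.6×10⁻⁴)·(0.0080)²) = 1.27×10⁸
ΔG = RT ln(Qc/Kc) = (8.314 J mol⁻¹ K⁻¹)(298 K) × ln(1.27×10⁸/1.7×10⁷)
   = (2.478 kJ/mol)(2.011) = 4.98 kJ/mol
ΔG > 0, so the forward reaction is non-spontaneous (proceeds in reverse).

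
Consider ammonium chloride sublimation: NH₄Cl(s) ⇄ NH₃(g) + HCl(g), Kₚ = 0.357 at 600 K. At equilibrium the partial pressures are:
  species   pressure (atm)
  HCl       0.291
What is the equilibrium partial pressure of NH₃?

P(NH₃) = 1.23 atm

(NH₄Cl is a pure solid — omitted from Kₚ.)
At equilibrium, Kₚ = P(NH₃)·P(HCl) = 0.357.
(P(NH₃))·(0.291) = 0.357
P(NH₃) = 1.23 atm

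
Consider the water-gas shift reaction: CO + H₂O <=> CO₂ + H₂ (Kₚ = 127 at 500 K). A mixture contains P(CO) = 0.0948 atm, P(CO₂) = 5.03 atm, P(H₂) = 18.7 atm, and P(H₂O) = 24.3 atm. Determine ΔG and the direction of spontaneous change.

ΔG = -4.72 kJ/mol; the forward reaction is spontaneous

Qₚ = P(CO₂)·P(H₂) / (P(CO)·P(H₂O)) = (5.03)·(18.7) / ((0.0948)·(24.3)) = 40.8
ΔG = RT ln(Qₚ/Kₚ) = (8.314 J mol⁻¹ K⁻¹)(500 K) × ln(40.8/127)
   = (4.157 kJ/mol)(-1.136) = -4.72 kJ/mol
ΔG < 0, so the forward reaction is spontaneous (proceeds forward).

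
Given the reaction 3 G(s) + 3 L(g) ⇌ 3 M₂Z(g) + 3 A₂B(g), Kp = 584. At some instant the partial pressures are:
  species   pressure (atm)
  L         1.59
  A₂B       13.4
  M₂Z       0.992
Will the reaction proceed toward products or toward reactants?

neither direction; the system is at equilibrium

(G is a pure solid — omitted from Qp.)
Qp = P(M₂Z)³·P(A₂B)³ / P(L)³ = (0.992)³·(13.4)³ / (1.59)³ = 584
Qp = 584 = Kp, so the system is already at equilibrium.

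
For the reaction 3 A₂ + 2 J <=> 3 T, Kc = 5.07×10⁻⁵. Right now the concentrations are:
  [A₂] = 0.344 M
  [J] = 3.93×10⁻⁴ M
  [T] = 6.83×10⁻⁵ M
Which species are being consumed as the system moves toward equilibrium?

none (at equilibrium)

Qc = [T]³ / ([A₂]³·[J]²) = (6.83×10⁻⁵)³ / ((0.344)³·(3.93×10⁻⁴)²) = 5.07×10⁻⁵
Qc = 5.07×10⁻⁵ = Kc; the system is at equilibrium.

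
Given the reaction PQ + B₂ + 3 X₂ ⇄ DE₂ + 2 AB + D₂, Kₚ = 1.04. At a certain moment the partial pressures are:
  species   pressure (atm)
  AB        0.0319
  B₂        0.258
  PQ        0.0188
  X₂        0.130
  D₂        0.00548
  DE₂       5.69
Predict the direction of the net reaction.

Qₚ = P(DE₂)·P(AB)²·P(D₂) / (P(PQ)·P(B₂)·P(X₂)³) = (5.69)·(0.0319)²·(0.00548) / ((0.0188)·(0.258)·(0.130)³) = 2.98
Qₚ = 2.98 > Kₚ = 1.04, so the reverse reaction proceeds.

reverse (toward reactants)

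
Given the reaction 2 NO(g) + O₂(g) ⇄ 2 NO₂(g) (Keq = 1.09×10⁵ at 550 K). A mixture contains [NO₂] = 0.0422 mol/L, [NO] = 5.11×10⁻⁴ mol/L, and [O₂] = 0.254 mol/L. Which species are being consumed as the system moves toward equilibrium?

Q = [NO₂]² / ([NO]²·[O₂]) = (0.0422)² / ((5.11×10⁻⁴)²·(0.254)) = 26900
Q = 26900 < Keq = 1.09×10⁵: net forward reaction.

NO, O₂ (reactants)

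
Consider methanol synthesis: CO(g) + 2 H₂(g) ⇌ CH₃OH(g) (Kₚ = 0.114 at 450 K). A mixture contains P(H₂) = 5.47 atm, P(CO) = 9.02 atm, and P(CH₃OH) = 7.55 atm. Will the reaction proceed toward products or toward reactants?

Qₚ = P(CH₃OH) / (P(CO)·P(H₂)²) = (7.55) / ((9.02)·(5.47)²) = 0.0280
Qₚ = 0.0280 < Kₚ = 0.114, so the forward reaction proceeds.

forward (toward products)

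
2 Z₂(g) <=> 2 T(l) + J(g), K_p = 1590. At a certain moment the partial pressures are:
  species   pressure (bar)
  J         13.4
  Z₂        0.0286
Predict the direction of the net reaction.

to the left

(T is a pure liquid — omitted from Q_p.)
Q_p = P(J) / P(Z₂)² = (13.4) / (0.0286)² = 16400
Q_p = 16400 > K_p = 1590, so the reverse reaction proceeds.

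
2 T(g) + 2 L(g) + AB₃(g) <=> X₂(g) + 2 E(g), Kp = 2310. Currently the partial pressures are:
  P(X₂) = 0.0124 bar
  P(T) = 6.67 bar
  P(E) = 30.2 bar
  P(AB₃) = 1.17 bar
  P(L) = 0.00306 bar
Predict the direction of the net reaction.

toward reactants

Qp = P(X₂)·P(E)² / (P(T)²·P(L)²·P(AB₃)) = (0.0124)·(30.2)² / ((6.67)²·(0.00306)²·(1.17)) = 23200
Qp = 23200 > Kp = 2310, so the reverse reaction proceeds.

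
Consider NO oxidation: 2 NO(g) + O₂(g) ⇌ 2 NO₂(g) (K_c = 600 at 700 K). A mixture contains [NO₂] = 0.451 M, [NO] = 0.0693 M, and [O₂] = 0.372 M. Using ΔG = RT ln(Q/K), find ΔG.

ΔG = -9.67 kJ/mol

Q_c = [NO₂]² / ([NO]²·[O₂]) = (0.451)² / ((0.0693)²·(0.372)) = 114
ΔG = RT ln(Q_c/K_c) = (8.314 J mol⁻¹ K⁻¹)(700 K) × ln(114/600)
   = (5.820 kJ/mol)(-1.661) = -9.67 kJ/mol
ΔG < 0, so the forward reaction is spontaneous (proceeds forward).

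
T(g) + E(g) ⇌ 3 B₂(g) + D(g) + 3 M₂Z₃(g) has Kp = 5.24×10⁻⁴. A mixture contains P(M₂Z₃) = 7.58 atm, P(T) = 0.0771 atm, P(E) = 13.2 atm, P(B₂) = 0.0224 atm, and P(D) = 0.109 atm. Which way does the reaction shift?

Qp = P(B₂)³·P(D)·P(M₂Z₃)³ / (P(T)·P(E)) = (0.0224)³·(0.109)·(7.58)³ / ((0.0771)·(13.2)) = 5.24×10⁻⁴
Qp = 5.24×10⁻⁴ = Kp, so the system is already at equilibrium.

at equilibrium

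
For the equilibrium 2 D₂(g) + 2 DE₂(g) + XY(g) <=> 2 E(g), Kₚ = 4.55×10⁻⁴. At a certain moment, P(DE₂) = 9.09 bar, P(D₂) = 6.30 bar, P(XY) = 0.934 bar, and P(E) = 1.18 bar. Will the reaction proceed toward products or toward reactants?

neither direction; the system is at equilibrium

Qₚ = P(E)² / (P(D₂)²·P(DE₂)²·P(XY)) = (1.18)² / ((6.30)²·(9.09)²·(0.934)) = 4.55×10⁻⁴
Qₚ = 4.55×10⁻⁴ = Kₚ, so the system is already at equilibrium.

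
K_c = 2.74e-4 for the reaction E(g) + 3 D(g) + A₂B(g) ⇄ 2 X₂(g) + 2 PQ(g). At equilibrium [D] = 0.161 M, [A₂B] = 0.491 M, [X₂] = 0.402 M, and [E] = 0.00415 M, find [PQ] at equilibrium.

[PQ] = 1.20e-4 M

At equilibrium, K_c = [X₂]²·[PQ]² / ([E]·[D]³·[A₂B]) = 2.74e-4.
(0.402)²·([PQ])² / ((0.00415)·(0.161)³·(0.491)) = 2.74e-4
[PQ]² = 1.44e-8 ⇒ [PQ] = 1.20e-4 M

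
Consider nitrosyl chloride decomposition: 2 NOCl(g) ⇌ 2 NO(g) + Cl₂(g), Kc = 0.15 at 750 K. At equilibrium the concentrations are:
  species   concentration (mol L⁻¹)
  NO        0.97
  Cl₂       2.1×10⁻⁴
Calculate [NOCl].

At equilibrium, Kc = [NO]²·[Cl₂] / [NOCl]² = 0.15.
(0.97)²·(2.1×10⁻⁴) / ([NOCl])² = 0.15
[NOCl]² = 0.00132 ⇒ [NOCl] = 0.036 mol L⁻¹

[NOCl] = 0.036 mol L⁻¹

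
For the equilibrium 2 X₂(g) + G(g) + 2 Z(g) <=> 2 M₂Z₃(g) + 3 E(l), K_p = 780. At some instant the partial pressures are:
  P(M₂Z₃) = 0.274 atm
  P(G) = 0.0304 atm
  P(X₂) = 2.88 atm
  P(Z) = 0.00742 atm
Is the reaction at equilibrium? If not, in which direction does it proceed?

(E is a pure liquid — omitted from Q_p.)
Q_p = P(M₂Z₃)² / (P(X₂)²·P(G)·P(Z)²) = (0.274)² / ((2.88)²·(0.0304)·(0.00742)²) = 5410
Q_p = 5410 > K_p = 780, so the reverse reaction proceeds.

toward reactants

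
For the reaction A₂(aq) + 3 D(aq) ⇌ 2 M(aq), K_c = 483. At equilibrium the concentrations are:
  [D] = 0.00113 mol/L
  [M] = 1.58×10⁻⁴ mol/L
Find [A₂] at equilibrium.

At equilibrium, K_c = [M]² / ([A₂]·[D]³) = 483.
(1.58×10⁻⁴)² / (([A₂])·(0.00113)³) = 483
[A₂] = 0.0358 mol/L

[A₂] = 0.0358 mol/L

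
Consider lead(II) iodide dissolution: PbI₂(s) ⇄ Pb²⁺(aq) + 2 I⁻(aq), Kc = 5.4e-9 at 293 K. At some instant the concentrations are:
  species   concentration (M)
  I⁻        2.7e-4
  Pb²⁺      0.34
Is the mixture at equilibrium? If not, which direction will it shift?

(PbI₂ is a pure solid — omitted from Qc.)
Qc = [Pb²⁺]·[I⁻]² = (0.34)·(2.7e-4)² = 2.5e-8
Qc = 2.5e-8 > Kc = 5.4e-9: net reverse reaction.

no; Q > K, reaction proceeds in reverse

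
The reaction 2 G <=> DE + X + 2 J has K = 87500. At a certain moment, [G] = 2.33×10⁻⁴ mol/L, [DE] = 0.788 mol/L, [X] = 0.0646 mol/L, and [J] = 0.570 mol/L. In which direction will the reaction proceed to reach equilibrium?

Q = [DE]·[X]·[J]² / [G]² = (0.788)·(0.0646)·(0.570)² / (2.33×10⁻⁴)² = 3.05×10⁵
Q = 3.05×10⁵ > K = 87500, so the reverse reaction proceeds.

in the reverse direction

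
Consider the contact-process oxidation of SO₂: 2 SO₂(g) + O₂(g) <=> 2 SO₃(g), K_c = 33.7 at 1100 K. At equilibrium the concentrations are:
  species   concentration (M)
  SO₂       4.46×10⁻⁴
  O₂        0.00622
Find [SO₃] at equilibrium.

[SO₃] = 2.04×10⁻⁴ M

At equilibrium, K_c = [SO₃]² / ([SO₂]²·[O₂]) = 33.7.
([SO₃])² / ((4.46×10⁻⁴)²·(0.00622)) = 33.7
[SO₃]² = 4.17×10⁻⁸ ⇒ [SO₃] = 2.04×10⁻⁴ M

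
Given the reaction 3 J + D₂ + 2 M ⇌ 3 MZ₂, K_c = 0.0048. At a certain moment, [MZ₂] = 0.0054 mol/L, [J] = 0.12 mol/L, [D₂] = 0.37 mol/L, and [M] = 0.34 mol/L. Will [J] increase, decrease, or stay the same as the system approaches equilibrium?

Q_c = [MZ₂]³ / ([J]³·[D₂]·[M]²) = (0.0054)³ / ((0.12)³·(0.37)·(0.34)²) = 0.0021
Q_c = 0.0021 < K_c = 0.0048: net forward reaction.
J is a reactant, so it decreases.

decrease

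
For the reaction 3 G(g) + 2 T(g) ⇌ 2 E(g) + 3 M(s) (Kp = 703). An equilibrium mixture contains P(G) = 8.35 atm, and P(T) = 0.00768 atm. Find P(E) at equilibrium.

P(E) = 4.91 atm

(M is a pure solid — omitted from Kp.)
At equilibrium, Kp = P(E)² / (P(G)³·P(T)²) = 703.
(P(E))² / ((8.35)³·(0.00768)²) = 703
P(E)² = 24.1 ⇒ P(E) = 4.91 atm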